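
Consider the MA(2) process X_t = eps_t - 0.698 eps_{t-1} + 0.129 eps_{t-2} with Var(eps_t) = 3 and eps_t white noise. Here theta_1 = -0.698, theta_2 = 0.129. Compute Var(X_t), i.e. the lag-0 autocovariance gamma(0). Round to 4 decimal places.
\gamma(0) = 4.5115

For an MA(q) process X_t = eps_t + sum_i theta_i eps_{t-i} with
Var(eps_t) = sigma^2, the variance is
  gamma(0) = sigma^2 * (1 + sum_i theta_i^2).
  sum_i theta_i^2 = (-0.698)^2 + (0.129)^2 = 0.487204 + 0.016641 = 0.503845.
  gamma(0) = 3 * (1 + 0.503845) = 3 * 1.503845 = 4.511535, which rounds to 4.5115.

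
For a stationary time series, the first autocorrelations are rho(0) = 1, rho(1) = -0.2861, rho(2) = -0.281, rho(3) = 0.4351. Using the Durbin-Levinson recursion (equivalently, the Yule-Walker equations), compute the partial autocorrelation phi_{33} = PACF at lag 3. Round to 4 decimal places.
\phi_{33} = 0.2709

The PACF at lag k is phi_{kk}, the last component of the solution
to the Yule-Walker system G_k phi = r_k where
  (G_k)_{ij} = rho(|i - j|), (r_k)_i = rho(i), i,j = 1..k.
Equivalently, Durbin-Levinson gives phi_{kk} iteratively:
  phi_{11} = rho(1)
  phi_{kk} = [rho(k) - sum_{j=1..k-1} phi_{k-1,j} rho(k-j)]
            / [1 - sum_{j=1..k-1} phi_{k-1,j} rho(j)],
  phi_{k,j} = phi_{k-1,j} - phi_{kk} phi_{k-1,k-j},  j = 1..k-1.
Step k = 1:
  phi_11 = rho(1) = -0.2861.
Step k = 2:
  phi_22 = [rho(2) - phi_11 rho(1)] / [1 - phi_11 rho(1)] = [-0.281 - (-0.2861)(-0.2861)] / [1 - (-0.2861)(-0.2861)]
         = -0.36285321 / 0.91814679 = -0.395202.
  Update: phi_21 = phi_11 - phi_22 phi_11 = -0.2861 - (-0.395202)(-0.2861) = -0.399167.
Step k = 3:
  phi_33 = [rho(3) - phi_21 rho(2) - phi_22 rho(1)] / [1 - phi_21 rho(1) - phi_22 rho(2)]
    numerator   = 0.4351 - (-0.399167)(-0.281) - (-0.395202)(-0.2861) = 0.20986679
    denominator = 1 - (-0.399167)(-0.2861) - (-0.395202)(-0.281) = 0.77474657
  phi_33 = 0.20986679 / 0.77474657 = 0.2709.
Therefore phi_{33} = 0.2709.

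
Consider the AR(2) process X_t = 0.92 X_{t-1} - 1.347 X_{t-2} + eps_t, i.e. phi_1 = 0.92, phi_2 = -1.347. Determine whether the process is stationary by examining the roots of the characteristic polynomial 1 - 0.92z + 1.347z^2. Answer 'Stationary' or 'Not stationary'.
\text{Not stationary}

The AR(p) characteristic polynomial is P(z) = 1 - 0.92z + 1.347z^2.
Stationarity requires all roots to lie outside the unit circle, i.e. |z| > 1 for every root.
Set 1 + (-0.92) z + (1.347) z^2 = 0, i.e. a z^2 + b z + c = 0 with a = 1.347, b = -0.92, c = 1.
Discriminant D = b^2 - 4ac = (-0.92)^2 - 4*(1.347)*1 = 0.8464 - (5.388) = -4.5416.
D < 0, so the roots are the complex-conjugate pair z = (-b +/- i sqrt(-D)) / (2a) = 0.3415 +/- 0.7911i.
For a conjugate pair |z|^2 = z * conj(z) = (product of roots) = c/a = 1/(1.347) = 0.74239, so |z| = sqrt(0.74239) = 0.8616 for both roots.
Moduli of all roots: 0.8616, 0.8616.
All moduli strictly greater than 1? No.
Verdict: Not stationary.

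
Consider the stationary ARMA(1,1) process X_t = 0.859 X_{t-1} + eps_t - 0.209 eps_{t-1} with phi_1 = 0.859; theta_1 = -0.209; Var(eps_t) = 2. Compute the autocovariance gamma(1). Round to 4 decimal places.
\gamma(1) = 4.0692

Multiply the model equation by X_{t-k} and take expectations. With theta_0 = psi_0 = 1 and psi_j the MA(infinity) weights, this gives
  gamma(k) - sum_i phi_i gamma(k-i) = c_k,
  c_k = sigma^2 * sum_{j=k..q} theta_j psi_{j-k}   (c_k = 0 for k > q),
using gamma(-m) = gamma(m).
psi-weights needed (psi_j = theta_j + sum_i phi_i psi_{j-i}):
  psi_1 = theta_1 + phi_1 = -0.209 + (0.859) = 0.65
Right-hand sides:
  c_0 = sigma^2 (1 + theta_1 psi_1) = 2 * (1 + (-0.209)(0.65)) = 2 * 0.86415 = 1.7283
  c_1 = sigma^2 theta_1 = 2 * (-0.209) = -0.418
  c_2 = 0
Equations for k = 0 and k = 1 (AR order 1):
  gamma(0) = phi_1 gamma(1) + c_0
  gamma(1) = phi_1 gamma(0) + c_1
Substituting the second into the first: gamma(0) (1 - phi_1^2) = c_0 + phi_1 c_1, so
  gamma(0) = (c_0 + phi_1 c_1) / (1 - phi_1^2) = (1.7283 + (0.859)(-0.418)) / (1 - (0.859)^2) = 1.369238 / 0.262119 = 5.223727.
  gamma(1) = phi_1 gamma(0) + c_1 = (0.859)(5.223727) + (-0.418) = 4.069181.
Therefore gamma(1) = 4.0692 (to 4 decimal places).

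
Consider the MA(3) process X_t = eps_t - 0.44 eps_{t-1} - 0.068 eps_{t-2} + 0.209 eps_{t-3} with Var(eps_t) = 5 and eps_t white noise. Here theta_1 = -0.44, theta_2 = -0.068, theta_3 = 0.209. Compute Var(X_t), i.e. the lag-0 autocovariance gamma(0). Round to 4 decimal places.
\gamma(0) = 6.2095

For an MA(q) process X_t = eps_t + sum_i theta_i eps_{t-i} with
Var(eps_t) = sigma^2, the variance is
  gamma(0) = sigma^2 * (1 + sum_i theta_i^2).
  sum_i theta_i^2 = (-0.44)^2 + (-0.068)^2 + (0.209)^2 = 0.1936 + 0.004624 + 0.043681 = 0.241905.
  gamma(0) = 5 * (1 + 0.241905) = 5 * 1.241905 = 6.209525, which rounds to 6.2095.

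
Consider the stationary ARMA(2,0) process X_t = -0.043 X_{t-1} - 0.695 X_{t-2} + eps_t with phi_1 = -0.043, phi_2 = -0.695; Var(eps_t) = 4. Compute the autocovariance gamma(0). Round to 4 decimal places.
\gamma(0) = 7.7423

Multiply the model equation by X_{t-k} and take expectations. With theta_0 = psi_0 = 1 and psi_j the MA(infinity) weights, this gives
  gamma(k) - sum_i phi_i gamma(k-i) = c_k,
  c_k = sigma^2 * sum_{j=k..q} theta_j psi_{j-k}   (c_k = 0 for k > q),
using gamma(-m) = gamma(m).
Pure AR (q = 0): c_0 = sigma^2 = 4, c_k = 0 for k >= 1.
Equations for k = 0, 1, 2 (AR order 2, c_2 = 0):
  (E0) gamma(0) = phi_1 gamma(1) + phi_2 gamma(2) + c_0
  (E1) gamma(1) = phi_1 gamma(0) + phi_2 gamma(1) + c_1
  (E2) gamma(2) = phi_1 gamma(1) + phi_2 gamma(0)
From (E1): gamma(1) = A gamma(0) + B with
  A = phi_1 / (1 - phi_2) = -0.043 / 1.695 = -0.025369,   B = c_1 / (1 - phi_2) = 0 / 1.695 = 0.
Insert (E2) into (E0): gamma(0) (1 - phi_2^2) = phi_1 (1 + phi_2) gamma(1) + c_0.
  phi_1 (1 + phi_2) = (-0.043)(0.305) = -0.013115,   1 - phi_2^2 = 0.516975.
Replace gamma(1) by A gamma(0) + B and collect gamma(0):
  gamma(0) [0.516975 - (-0.013115)(-0.025369)] = c_0 = 4
  gamma(0) * 0.516642 = 4
  gamma(0) = 4 / 0.516642 = 7.742301.
Therefore gamma(0) = 7.7423 (to 4 decimal places).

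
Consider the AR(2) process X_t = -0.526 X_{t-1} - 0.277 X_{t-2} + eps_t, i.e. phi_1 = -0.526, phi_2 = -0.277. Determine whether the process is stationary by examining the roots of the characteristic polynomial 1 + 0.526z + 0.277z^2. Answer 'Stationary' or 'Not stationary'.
\text{Stationary}

The AR(p) characteristic polynomial is P(z) = 1 + 0.526z + 0.277z^2.
Stationarity requires all roots to lie outside the unit circle, i.e. |z| > 1 for every root.
Set 1 + (0.526) z + (0.277) z^2 = 0, i.e. a z^2 + b z + c = 0 with a = 0.277, b = 0.526, c = 1.
Discriminant D = b^2 - 4ac = (0.526)^2 - 4*(0.277)*1 = 0.276676 - (1.108) = -0.831324.
D < 0, so the roots are the complex-conjugate pair z = (-b +/- i sqrt(-D)) / (2a) = -0.9495 +/- 1.6458i.
For a conjugate pair |z|^2 = z * conj(z) = (product of roots) = c/a = 1/(0.277) = 3.610108, so |z| = sqrt(3.610108) = 1.9 for both roots.
Moduli of all roots: 1.9000, 1.9000.
All moduli strictly greater than 1? Yes.
Verdict: Stationary.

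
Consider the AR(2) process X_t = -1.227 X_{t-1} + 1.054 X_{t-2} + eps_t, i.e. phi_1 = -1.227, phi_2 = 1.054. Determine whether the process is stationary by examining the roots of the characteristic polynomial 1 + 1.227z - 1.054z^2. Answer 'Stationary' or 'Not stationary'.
\text{Not stationary}

The AR(p) characteristic polynomial is P(z) = 1 + 1.227z - 1.054z^2.
Stationarity requires all roots to lie outside the unit circle, i.e. |z| > 1 for every root.
Set 1 + (1.227) z + (-1.054) z^2 = 0, i.e. a z^2 + b z + c = 0 with a = -1.054, b = 1.227, c = 1.
Discriminant D = b^2 - 4ac = (1.227)^2 - 4*(-1.054)*1 = 1.505529 - (-4.216) = 5.721529.
D >= 0, so the roots are real: z = (-b +/- sqrt(D)) / (2a) = (-1.227 +/- 2.391972) / (-2.108).
  z_1 = (-1.227 + 2.391972) / (-2.108) = -0.5526,   |z_1| = 0.5526.
  z_2 = (-1.227 - 2.391972) / (-2.108) = 1.7168,   |z_2| = 1.7168.
Moduli of all roots: 0.5526, 1.7168.
All moduli strictly greater than 1? No.
Verdict: Not stationary.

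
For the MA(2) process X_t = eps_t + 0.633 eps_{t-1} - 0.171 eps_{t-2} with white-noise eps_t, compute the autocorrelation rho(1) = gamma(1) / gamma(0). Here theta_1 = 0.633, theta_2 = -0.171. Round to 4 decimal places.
\rho(1) = 0.3670

For an MA(q) process with theta_0 = 1, the autocovariance is
  gamma(k) = sigma^2 * sum_{i=0..q-k} theta_i * theta_{i+k},
and rho(k) = gamma(k) / gamma(0). Sigma^2 cancels.
  numerator   = (1)*(0.633) + (0.633)*(-0.171) = 0.524757.
  denominator = (1)^2 + (0.633)^2 + (-0.171)^2 = 1.42993.
  rho(1) = 0.524757 / 1.42993 = 0.3670.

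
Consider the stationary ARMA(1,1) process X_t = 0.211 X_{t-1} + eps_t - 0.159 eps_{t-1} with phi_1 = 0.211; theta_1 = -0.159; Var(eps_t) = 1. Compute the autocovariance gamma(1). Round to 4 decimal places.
\gamma(1) = 0.0526

Multiply the model equation by X_{t-k} and take expectations. With theta_0 = psi_0 = 1 and psi_j the MA(infinity) weights, this gives
  gamma(k) - sum_i phi_i gamma(k-i) = c_k,
  c_k = sigma^2 * sum_{j=k..q} theta_j psi_{j-k}   (c_k = 0 for k > q),
using gamma(-m) = gamma(m).
psi-weights needed (psi_j = theta_j + sum_i phi_i psi_{j-i}):
  psi_1 = theta_1 + phi_1 = -0.159 + (0.211) = 0.052
Right-hand sides:
  c_0 = sigma^2 (1 + theta_1 psi_1) = 1 * (1 + (-0.159)(0.052)) = 1 * 0.991732 = 0.991732
  c_1 = sigma^2 theta_1 = 1 * (-0.159) = -0.159
  c_2 = 0
Equations for k = 0 and k = 1 (AR order 1):
  gamma(0) = phi_1 gamma(1) + c_0
  gamma(1) = phi_1 gamma(0) + c_1
Substituting the second into the first: gamma(0) (1 - phi_1^2) = c_0 + phi_1 c_1, so
  gamma(0) = (c_0 + phi_1 c_1) / (1 - phi_1^2) = (0.991732 + (0.211)(-0.159)) / (1 - (0.211)^2) = 0.958183 / 0.955479 = 1.00283.
  gamma(1) = phi_1 gamma(0) + c_1 = (0.211)(1.00283) + (-0.159) = 0.052597.
Therefore gamma(1) = 0.0526 (to 4 decimal places).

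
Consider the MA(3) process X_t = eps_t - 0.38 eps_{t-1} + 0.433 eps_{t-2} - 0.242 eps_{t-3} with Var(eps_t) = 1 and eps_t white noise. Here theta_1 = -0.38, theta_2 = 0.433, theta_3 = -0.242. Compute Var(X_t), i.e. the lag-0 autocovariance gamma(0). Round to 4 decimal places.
\gamma(0) = 1.3905

For an MA(q) process X_t = eps_t + sum_i theta_i eps_{t-i} with
Var(eps_t) = sigma^2, the variance is
  gamma(0) = sigma^2 * (1 + sum_i theta_i^2).
  sum_i theta_i^2 = (-0.38)^2 + (0.433)^2 + (-0.242)^2 = 0.1444 + 0.187489 + 0.058564 = 0.390453.
  gamma(0) = 1 * (1 + 0.390453) = 1 * 1.390453 = 1.390453, which rounds to 1.3905.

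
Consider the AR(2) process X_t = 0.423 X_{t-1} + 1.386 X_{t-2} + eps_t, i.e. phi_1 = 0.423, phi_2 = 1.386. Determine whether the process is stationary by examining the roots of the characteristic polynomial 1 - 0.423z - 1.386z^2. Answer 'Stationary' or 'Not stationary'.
\text{Not stationary}

The AR(p) characteristic polynomial is P(z) = 1 - 0.423z - 1.386z^2.
Stationarity requires all roots to lie outside the unit circle, i.e. |z| > 1 for every root.
Set 1 + (-0.423) z + (-1.386) z^2 = 0, i.e. a z^2 + b z + c = 0 with a = -1.386, b = -0.423, c = 1.
Discriminant D = b^2 - 4ac = (-0.423)^2 - 4*(-1.386)*1 = 0.178929 - (-5.544) = 5.722929.
D >= 0, so the roots are real: z = (-b +/- sqrt(D)) / (2a) = (0.423 +/- 2.392264) / (-2.772).
  z_1 = (0.423 + 2.392264) / (-2.772) = -1.0156,   |z_1| = 1.0156.
  z_2 = (0.423 - 2.392264) / (-2.772) = 0.7104,   |z_2| = 0.7104.
Moduli of all roots: 1.0156, 0.7104.
All moduli strictly greater than 1? No.
Verdict: Not stationary.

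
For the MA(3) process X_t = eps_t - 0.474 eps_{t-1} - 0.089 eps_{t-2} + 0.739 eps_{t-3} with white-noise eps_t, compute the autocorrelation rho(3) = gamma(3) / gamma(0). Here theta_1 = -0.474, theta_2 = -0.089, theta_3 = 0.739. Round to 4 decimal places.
\rho(3) = 0.4155

For an MA(q) process with theta_0 = 1, the autocovariance is
  gamma(k) = sigma^2 * sum_{i=0..q-k} theta_i * theta_{i+k},
and rho(k) = gamma(k) / gamma(0). Sigma^2 cancels.
  numerator   = (1)*(0.739) = 0.739.
  denominator = (1)^2 + (-0.474)^2 + (-0.089)^2 + (0.739)^2 = 1.778718.
  rho(3) = 0.739 / 1.778718 = 0.4155.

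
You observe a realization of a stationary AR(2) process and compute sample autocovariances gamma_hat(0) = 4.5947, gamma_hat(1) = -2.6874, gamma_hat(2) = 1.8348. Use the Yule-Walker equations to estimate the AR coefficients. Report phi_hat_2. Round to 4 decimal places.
\hat\phi_{2} = 0.0870

The Yule-Walker equations for an AR(p) process read, in matrix form,
  Gamma_p phi = r_p,   with   (Gamma_p)_{ij} = gamma(|i - j|),
                       (r_p)_i = gamma(i),   i,j = 1..p.
Substitute the sample gammas (Toeplitz matrix and right-hand side of size 2):
  Gamma_p = [[4.5947, -2.6874], [-2.6874, 4.5947]]
  r_p     = [-2.6874, 1.8348]
Written out:
  4.5947 phi_1 - 2.6874 phi_2 = -2.6874
  -2.6874 phi_1 + 4.5947 phi_2 = 1.8348
Solve by Cramer's rule:
  det = gamma(0)^2 - gamma(1)^2 = (4.5947)^2 - (-2.6874)^2 = 21.11126809 - 7.22211876 = 13.88914933
  phi_hat_1 = [gamma(1) gamma(0) - gamma(1) gamma(2)] / det = [(-2.6874)(4.5947) - (-2.6874)(1.8348)] / 13.88914933 = -7.41695526 / 13.88914933 = -0.534
  phi_hat_2 = [gamma(0) gamma(2) - gamma(1)^2] / det = [(4.5947)(1.8348) - (-2.6874)^2] / 13.88914933 = 1.2082368 / 13.88914933 = 0.087
So phi_hat = [-0.5340, 0.0870].
Therefore phi_hat_2 = 0.0870.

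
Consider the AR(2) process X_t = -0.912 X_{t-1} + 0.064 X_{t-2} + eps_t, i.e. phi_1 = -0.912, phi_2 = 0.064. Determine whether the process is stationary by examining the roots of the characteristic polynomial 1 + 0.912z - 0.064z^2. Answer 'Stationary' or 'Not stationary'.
\text{Stationary}

The AR(p) characteristic polynomial is P(z) = 1 + 0.912z - 0.064z^2.
Stationarity requires all roots to lie outside the unit circle, i.e. |z| > 1 for every root.
Set 1 + (0.912) z + (-0.064) z^2 = 0, i.e. a z^2 + b z + c = 0 with a = -0.064, b = 0.912, c = 1.
Discriminant D = b^2 - 4ac = (0.912)^2 - 4*(-0.064)*1 = 0.831744 - (-0.256) = 1.087744.
D >= 0, so the roots are real: z = (-b +/- sqrt(D)) / (2a) = (-0.912 +/- 1.04295) / (-0.128).
  z_1 = (-0.912 + 1.04295) / (-0.128) = -1.023,   |z_1| = 1.023.
  z_2 = (-0.912 - 1.04295) / (-0.128) = 15.273,   |z_2| = 15.273.
Moduli of all roots: 1.0230, 15.2730.
All moduli strictly greater than 1? Yes.
Verdict: Stationary.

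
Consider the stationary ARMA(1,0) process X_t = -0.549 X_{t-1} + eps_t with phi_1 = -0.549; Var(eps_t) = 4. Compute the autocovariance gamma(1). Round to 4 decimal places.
\gamma(1) = -3.1434

Multiply the model equation by X_{t-k} and take expectations. With theta_0 = psi_0 = 1 and psi_j the MA(infinity) weights, this gives
  gamma(k) - sum_i phi_i gamma(k-i) = c_k,
  c_k = sigma^2 * sum_{j=k..q} theta_j psi_{j-k}   (c_k = 0 for k > q),
using gamma(-m) = gamma(m).
Pure AR (q = 0): c_0 = sigma^2 = 4, c_k = 0 for k >= 1.
Equations for k = 0 and k = 1 (AR order 1):
  gamma(0) = phi_1 gamma(1) + c_0
  gamma(1) = phi_1 gamma(0) + c_1
Substituting the second into the first: gamma(0) (1 - phi_1^2) = c_0 + phi_1 c_1, so
  gamma(0) = c_0 / (1 - phi_1^2) = 4 / (1 - (-0.549)^2) = 4 / 0.698599 = 5.725745.
  gamma(1) = phi_1 gamma(0) = (-0.549)(5.725745) = -3.143434.
Therefore gamma(1) = -3.1434 (to 4 decimal places).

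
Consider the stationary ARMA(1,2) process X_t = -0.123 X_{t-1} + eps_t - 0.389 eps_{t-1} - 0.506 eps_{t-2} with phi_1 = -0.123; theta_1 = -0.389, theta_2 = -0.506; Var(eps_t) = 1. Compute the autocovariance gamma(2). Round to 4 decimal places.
\gamma(2) = -0.4679

Multiply the model equation by X_{t-k} and take expectations. With theta_0 = psi_0 = 1 and psi_j the MA(infinity) weights, this gives
  gamma(k) - sum_i phi_i gamma(k-i) = c_k,
  c_k = sigma^2 * sum_{j=k..q} theta_j psi_{j-k}   (c_k = 0 for k > q),
using gamma(-m) = gamma(m).
psi-weights needed (psi_j = theta_j + sum_i phi_i psi_{j-i}):
  psi_1 = theta_1 + phi_1 = -0.389 + (-0.123) = -0.512
  psi_2 = theta_2 + phi_1 psi_1 = -0.506 + (-0.123)(-0.512) = -0.443024
Right-hand sides:
  c_0 = sigma^2 (1 + theta_1 psi_1 + theta_2 psi_2) = 1 * (1 + (-0.389)(-0.512) + (-0.506)(-0.443024)) = 1 * 1.423338 = 1.423338
  c_1 = sigma^2 (theta_1 + theta_2 psi_1) = 1 * (-0.389 + (-0.506)(-0.512)) = -0.129928
  c_2 = sigma^2 theta_2 = 1 * (-0.506) = -0.506
Equations for k = 0 and k = 1 (AR order 1):
  gamma(0) = phi_1 gamma(1) + c_0
  gamma(1) = phi_1 gamma(0) + c_1
Substituting the second into the first: gamma(0) (1 - phi_1^2) = c_0 + phi_1 c_1, so
  gamma(0) = (c_0 + phi_1 c_1) / (1 - phi_1^2) = (1.423338 + (-0.123)(-0.129928)) / (1 - (-0.123)^2) = 1.439319 / 0.984871 = 1.461429.
  gamma(1) = phi_1 gamma(0) + c_1 = (-0.123)(1.461429) + (-0.129928) = -0.309684.
For k = 2: gamma(2) = phi_1 gamma(1) + c_2
  = (-0.123)(-0.309684) + (-0.506) = -0.467909.
Therefore gamma(2) = -0.4679 (to 4 decimal places).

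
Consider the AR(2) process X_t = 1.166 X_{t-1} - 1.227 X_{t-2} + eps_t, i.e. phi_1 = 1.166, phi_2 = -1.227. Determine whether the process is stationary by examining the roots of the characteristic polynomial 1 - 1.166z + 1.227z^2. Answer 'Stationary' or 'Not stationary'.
\text{Not stationary}

The AR(p) characteristic polynomial is P(z) = 1 - 1.166z + 1.227z^2.
Stationarity requires all roots to lie outside the unit circle, i.e. |z| > 1 for every root.
Set 1 + (-1.166) z + (1.227) z^2 = 0, i.e. a z^2 + b z + c = 0 with a = 1.227, b = -1.166, c = 1.
Discriminant D = b^2 - 4ac = (-1.166)^2 - 4*(1.227)*1 = 1.359556 - (4.908) = -3.548444.
D < 0, so the roots are the complex-conjugate pair z = (-b +/- i sqrt(-D)) / (2a) = 0.4751 +/- 0.7676i.
For a conjugate pair |z|^2 = z * conj(z) = (product of roots) = c/a = 1/(1.227) = 0.814996, so |z| = sqrt(0.814996) = 0.9028 for both roots.
Moduli of all roots: 0.9028, 0.9028.
All moduli strictly greater than 1? No.
Verdict: Not stationary.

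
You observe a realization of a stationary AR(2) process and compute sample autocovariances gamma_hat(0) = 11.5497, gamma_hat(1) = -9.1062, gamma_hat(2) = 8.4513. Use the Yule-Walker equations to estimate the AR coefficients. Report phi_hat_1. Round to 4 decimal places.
\hat\phi_{1} = -0.5590

The Yule-Walker equations for an AR(p) process read, in matrix form,
  Gamma_p phi = r_p,   with   (Gamma_p)_{ij} = gamma(|i - j|),
                       (r_p)_i = gamma(i),   i,j = 1..p.
Substitute the sample gammas (Toeplitz matrix and right-hand side of size 2):
  Gamma_p = [[11.5497, -9.1062], [-9.1062, 11.5497]]
  r_p     = [-9.1062, 8.4513]
Written out:
  11.5497 phi_1 - 9.1062 phi_2 = -9.1062
  -9.1062 phi_1 + 11.5497 phi_2 = 8.4513
Solve by Cramer's rule:
  det = gamma(0)^2 - gamma(1)^2 = (11.5497)^2 - (-9.1062)^2 = 133.39557009 - 82.92287844 = 50.47269165
  phi_hat_1 = [gamma(1) gamma(0) - gamma(1) gamma(2)] / det = [(-9.1062)(11.5497) - (-9.1062)(8.4513)] / 50.47269165 = -28.21465008 / 50.47269165 = -0.559
  phi_hat_2 = [gamma(0) gamma(2) - gamma(1)^2] / det = [(11.5497)(8.4513) - (-9.1062)^2] / 50.47269165 = 14.68710117 / 50.47269165 = 0.291
So phi_hat = [-0.5590, 0.2910].
Therefore phi_hat_1 = -0.5590.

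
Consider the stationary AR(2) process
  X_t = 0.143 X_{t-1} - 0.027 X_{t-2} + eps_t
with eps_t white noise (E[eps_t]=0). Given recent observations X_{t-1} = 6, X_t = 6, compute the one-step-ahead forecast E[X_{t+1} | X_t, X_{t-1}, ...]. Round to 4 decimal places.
E[X_{t+1} \mid \mathcal F_t] = 0.6960

For an AR(p) model X_t = c + sum_i phi_i X_{t-i} + eps_t, the
one-step-ahead conditional mean is
  E[X_{t+1} | X_t, ...] = c + sum_i phi_i X_{t+1-i}.
Substitute known values:
  E[X_{t+1} | ...] = (0.143) * (6) + (-0.027) * (6)
                   = 0.6960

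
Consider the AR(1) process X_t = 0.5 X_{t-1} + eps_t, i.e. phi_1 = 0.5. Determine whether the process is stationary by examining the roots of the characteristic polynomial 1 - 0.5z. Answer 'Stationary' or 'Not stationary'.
\text{Stationary}

The AR(p) characteristic polynomial is P(z) = 1 - 0.5z.
Stationarity requires all roots to lie outside the unit circle, i.e. |z| > 1 for every root.
This is linear in z: 1 + (-0.5) z = 0  =>  z = -1/(-0.5) = 2,  |z| = 2.
Moduli of all roots: 2.0000.
All moduli strictly greater than 1? Yes.
Verdict: Stationary.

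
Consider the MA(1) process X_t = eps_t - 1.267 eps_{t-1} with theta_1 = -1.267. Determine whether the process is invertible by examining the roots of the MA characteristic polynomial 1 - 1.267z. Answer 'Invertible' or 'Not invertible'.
\text{Not invertible}

The MA(q) characteristic polynomial is P(z) = 1 - 1.267z.
Invertibility requires all roots to lie outside the unit circle, i.e. |z| > 1 for every root.
This is linear in z: 1 + (-1.267) z = 0  =>  z = -1/(-1.267) = 0.789266,  |z| = 0.789266.
Moduli of all roots: 0.7893.
All moduli strictly greater than 1? No.
Verdict: Not invertible.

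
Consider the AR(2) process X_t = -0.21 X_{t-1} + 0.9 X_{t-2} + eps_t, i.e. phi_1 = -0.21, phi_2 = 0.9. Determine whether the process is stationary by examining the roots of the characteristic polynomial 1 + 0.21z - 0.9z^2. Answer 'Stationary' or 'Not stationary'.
\text{Not stationary}

The AR(p) characteristic polynomial is P(z) = 1 + 0.21z - 0.9z^2.
Stationarity requires all roots to lie outside the unit circle, i.e. |z| > 1 for every root.
Set 1 + (0.21) z + (-0.9) z^2 = 0, i.e. a z^2 + b z + c = 0 with a = -0.9, b = 0.21, c = 1.
Discriminant D = b^2 - 4ac = (0.21)^2 - 4*(-0.9)*1 = 0.0441 - (-3.6) = 3.6441.
D >= 0, so the roots are real: z = (-b +/- sqrt(D)) / (2a) = (-0.21 +/- 1.908953) / (-1.8).
  z_1 = (-0.21 + 1.908953) / (-1.8) = -0.9439,   |z_1| = 0.9439.
  z_2 = (-0.21 - 1.908953) / (-1.8) = 1.1772,   |z_2| = 1.1772.
Moduli of all roots: 0.9439, 1.1772.
All moduli strictly greater than 1? No.
Verdict: Not stationary.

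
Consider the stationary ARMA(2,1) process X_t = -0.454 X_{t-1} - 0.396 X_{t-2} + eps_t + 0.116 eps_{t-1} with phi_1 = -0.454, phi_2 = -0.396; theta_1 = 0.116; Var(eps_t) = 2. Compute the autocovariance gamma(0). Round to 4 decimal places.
\gamma(0) = 2.4881

Multiply the model equation by X_{t-k} and take expectations. With theta_0 = psi_0 = 1 and psi_j the MA(infinity) weights, this gives
  gamma(k) - sum_i phi_i gamma(k-i) = c_k,
  c_k = sigma^2 * sum_{j=k..q} theta_j psi_{j-k}   (c_k = 0 for k > q),
using gamma(-m) = gamma(m).
psi-weights needed (psi_j = theta_j + sum_i phi_i psi_{j-i}):
  psi_1 = theta_1 + phi_1 = 0.116 + (-0.454) = -0.338
Right-hand sides:
  c_0 = sigma^2 (1 + theta_1 psi_1) = 2 * (1 + (0.116)(-0.338)) = 2 * 0.960792 = 1.921584
  c_1 = sigma^2 theta_1 = 2 * (0.116) = 0.232
  c_2 = 0
Equations for k = 0, 1, 2 (AR order 2, c_2 = 0):
  (E0) gamma(0) = phi_1 gamma(1) + phi_2 gamma(2) + c_0
  (E1) gamma(1) = phi_1 gamma(0) + phi_2 gamma(1) + c_1
  (E2) gamma(2) = phi_1 gamma(1) + phi_2 gamma(0)
From (E1): gamma(1) = A gamma(0) + B with
  A = phi_1 / (1 - phi_2) = -0.454 / 1.396 = -0.325215,   B = c_1 / (1 - phi_2) = 0.232 / 1.396 = 0.166189.
Insert (E2) into (E0): gamma(0) (1 - phi_2^2) = phi_1 (1 + phi_2) gamma(1) + c_0.
  phi_1 (1 + phi_2) = (-0.454)(0.604) = -0.274216,   1 - phi_2^2 = 0.843184.
Replace gamma(1) by A gamma(0) + B and collect gamma(0):
  gamma(0) [0.843184 - (-0.274216)(-0.325215)] = (-0.274216)(0.166189) + 1.921584
  gamma(0) * 0.754005 = 1.876012
  gamma(0) = 1.876012 / 0.754005 = 2.488064.
Therefore gamma(0) = 2.4881 (to 4 decimal places).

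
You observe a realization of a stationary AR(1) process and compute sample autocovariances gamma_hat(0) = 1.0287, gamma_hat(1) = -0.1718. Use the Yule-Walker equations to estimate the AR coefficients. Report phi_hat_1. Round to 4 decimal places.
\hat\phi_{1} = -0.1670

The Yule-Walker equations for an AR(p) process read, in matrix form,
  Gamma_p phi = r_p,   with   (Gamma_p)_{ij} = gamma(|i - j|),
                       (r_p)_i = gamma(i),   i,j = 1..p.
Substitute the sample gammas (Toeplitz matrix and right-hand side of size 1):
  Gamma_p = [[1.0287]]
  r_p     = [-0.1718]
With p = 1 this is the single equation gamma(0) phi_1 = gamma(1):
  phi_hat_1 = gamma(1) / gamma(0) = -0.1718 / 1.0287 = -0.1670.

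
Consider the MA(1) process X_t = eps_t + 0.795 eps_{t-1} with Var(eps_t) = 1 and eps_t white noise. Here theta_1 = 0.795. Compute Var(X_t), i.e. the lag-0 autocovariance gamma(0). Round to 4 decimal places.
\gamma(0) = 1.6320

For an MA(q) process X_t = eps_t + sum_i theta_i eps_{t-i} with
Var(eps_t) = sigma^2, the variance is
  gamma(0) = sigma^2 * (1 + sum_i theta_i^2).
  sum_i theta_i^2 = (0.795)^2 = 0.632025.
  gamma(0) = 1 * (1 + 0.632025) = 1 * 1.632025 = 1.632025, which rounds to 1.6320.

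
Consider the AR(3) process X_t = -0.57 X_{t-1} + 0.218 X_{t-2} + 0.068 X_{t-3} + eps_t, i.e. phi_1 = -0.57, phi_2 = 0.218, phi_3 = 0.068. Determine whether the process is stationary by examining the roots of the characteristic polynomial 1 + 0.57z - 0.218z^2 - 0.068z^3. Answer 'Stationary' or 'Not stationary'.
\text{Stationary}

The AR(p) characteristic polynomial is P(z) = 1 + 0.57z - 0.218z^2 - 0.068z^3.
Stationarity requires all roots to lie outside the unit circle, i.e. |z| > 1 for every root.
Degree 3: look for a simple real root z0 first, then factor out (1 - z/z0) and solve the remaining quadratic.
Testing z0 = 2.5: P(2.5) = 1 + (0.57)(2.5) + (-0.218)(2.5)^2 + (-0.068)(2.5)^3
  = 1 + (1.425) + (-1.3625) + (-1.0625) = 0.  So z_0 = 2.5 is a root, |z_0| = 2.5.
Divide out the factor (1 - 0.4 z) = (1 - z/z0) (since 1/z0 = 0.4):
  P(z) = (1 - 0.4 z)(1 + (0.97) z + (0.17) z^2)
  [check: z-coef 0.97 - (0.4) = 0.57; z^2-coef 0.17 - (0.4)(0.97) = -0.218; z^3-coef -(0.4)(0.17) = -0.068.]
Remaining roots from the quadratic factor 1 + (0.97) z + (0.17) z^2:
  Set 1 + (0.97) z + (0.17) z^2 = 0, i.e. a z^2 + b z + c = 0 with a = 0.17, b = 0.97, c = 1.
  Discriminant D = b^2 - 4ac = (0.97)^2 - 4*(0.17)*1 = 0.9409 - (0.68) = 0.2609.
  D >= 0, so the roots are real: z = (-b +/- sqrt(D)) / (2a) = (-0.97 +/- 0.510784) / (0.34).
    z_1 = (-0.97 + 0.510784) / (0.34) = -1.3506,   |z_1| = 1.3506.
    z_2 = (-0.97 - 0.510784) / (0.34) = -4.3552,   |z_2| = 4.3552.
Moduli of all roots: 2.5000, 1.3506, 4.3552.
All moduli strictly greater than 1? Yes.
Verdict: Stationary.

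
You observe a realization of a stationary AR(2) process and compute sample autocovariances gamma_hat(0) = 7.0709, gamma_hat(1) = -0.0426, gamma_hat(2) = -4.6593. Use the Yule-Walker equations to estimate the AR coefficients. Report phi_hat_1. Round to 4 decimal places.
\hat\phi_{1} = -0.0100

The Yule-Walker equations for an AR(p) process read, in matrix form,
  Gamma_p phi = r_p,   with   (Gamma_p)_{ij} = gamma(|i - j|),
                       (r_p)_i = gamma(i),   i,j = 1..p.
Substitute the sample gammas (Toeplitz matrix and right-hand side of size 2):
  Gamma_p = [[7.0709, -0.0426], [-0.0426, 7.0709]]
  r_p     = [-0.0426, -4.6593]
Written out:
  7.0709 phi_1 - 0.0426 phi_2 = -0.0426
  -0.0426 phi_1 + 7.0709 phi_2 = -4.6593
Solve by Cramer's rule:
  det = gamma(0)^2 - gamma(1)^2 = (7.0709)^2 - (-0.0426)^2 = 49.99762681 - 0.00181476 = 49.99581205
  phi_hat_1 = [gamma(1) gamma(0) - gamma(1) gamma(2)] / det = [(-0.0426)(7.0709) - (-0.0426)(-4.6593)] / 49.99581205 = -0.49970652 / 49.99581205 = -0.01
  phi_hat_2 = [gamma(0) gamma(2) - gamma(1)^2] / det = [(7.0709)(-4.6593) - (-0.0426)^2] / 49.99581205 = -32.94725913 / 49.99581205 = -0.659
So phi_hat = [-0.0100, -0.6590].
Therefore phi_hat_1 = -0.0100.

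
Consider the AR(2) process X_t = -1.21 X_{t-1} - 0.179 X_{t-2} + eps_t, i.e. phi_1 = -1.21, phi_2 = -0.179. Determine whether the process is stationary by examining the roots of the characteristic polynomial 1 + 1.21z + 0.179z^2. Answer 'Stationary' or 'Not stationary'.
\text{Not stationary}

The AR(p) characteristic polynomial is P(z) = 1 + 1.21z + 0.179z^2.
Stationarity requires all roots to lie outside the unit circle, i.e. |z| > 1 for every root.
Set 1 + (1.21) z + (0.179) z^2 = 0, i.e. a z^2 + b z + c = 0 with a = 0.179, b = 1.21, c = 1.
Discriminant D = b^2 - 4ac = (1.21)^2 - 4*(0.179)*1 = 1.4641 - (0.716) = 0.7481.
D >= 0, so the roots are real: z = (-b +/- sqrt(D)) / (2a) = (-1.21 +/- 0.864928) / (0.358).
  z_1 = (-1.21 + 0.864928) / (0.358) = -0.9639,   |z_1| = 0.9639.
  z_2 = (-1.21 - 0.864928) / (0.358) = -5.7959,   |z_2| = 5.7959.
Moduli of all roots: 0.9639, 5.7959.
All moduli strictly greater than 1? No.
Verdict: Not stationary.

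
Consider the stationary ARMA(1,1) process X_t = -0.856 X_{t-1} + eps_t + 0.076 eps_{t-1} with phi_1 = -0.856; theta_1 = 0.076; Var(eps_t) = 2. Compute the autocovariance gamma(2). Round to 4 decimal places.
\gamma(2) = 4.6714

Multiply the model equation by X_{t-k} and take expectations. With theta_0 = psi_0 = 1 and psi_j the MA(infinity) weights, this gives
  gamma(k) - sum_i phi_i gamma(k-i) = c_k,
  c_k = sigma^2 * sum_{j=k..q} theta_j psi_{j-k}   (c_k = 0 for k > q),
using gamma(-m) = gamma(m).
psi-weights needed (psi_j = theta_j + sum_i phi_i psi_{j-i}):
  psi_1 = theta_1 + phi_1 = 0.076 + (-0.856) = -0.78
Right-hand sides:
  c_0 = sigma^2 (1 + theta_1 psi_1) = 2 * (1 + (0.076)(-0.78)) = 2 * 0.94072 = 1.88144
  c_1 = sigma^2 theta_1 = 2 * (0.076) = 0.152
  c_2 = 0
Equations for k = 0 and k = 1 (AR order 1):
  gamma(0) = phi_1 gamma(1) + c_0
  gamma(1) = phi_1 gamma(0) + c_1
Substituting the second into the first: gamma(0) (1 - phi_1^2) = c_0 + phi_1 c_1, so
  gamma(0) = (c_0 + phi_1 c_1) / (1 - phi_1^2) = (1.88144 + (-0.856)(0.152)) / (1 - (-0.856)^2) = 1.751328 / 0.267264 = 6.552802.
  gamma(1) = phi_1 gamma(0) + c_1 = (-0.856)(6.552802) + (0.152) = -5.457198.
For k = 2 (> q): gamma(2) = phi_1 gamma(1) = (-0.856)(-5.457198) = 4.671362.
Therefore gamma(2) = 4.6714 (to 4 decimal places).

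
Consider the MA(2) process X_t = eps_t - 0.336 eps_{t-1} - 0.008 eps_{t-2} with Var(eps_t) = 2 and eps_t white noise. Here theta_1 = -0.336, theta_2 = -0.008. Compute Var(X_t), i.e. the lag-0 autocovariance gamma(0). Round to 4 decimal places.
\gamma(0) = 2.2259

For an MA(q) process X_t = eps_t + sum_i theta_i eps_{t-i} with
Var(eps_t) = sigma^2, the variance is
  gamma(0) = sigma^2 * (1 + sum_i theta_i^2).
  sum_i theta_i^2 = (-0.336)^2 + (-0.008)^2 = 0.112896 + 0.000064 = 0.11296.
  gamma(0) = 2 * (1 + 0.11296) = 2 * 1.11296 = 2.22592, which rounds to 2.2259.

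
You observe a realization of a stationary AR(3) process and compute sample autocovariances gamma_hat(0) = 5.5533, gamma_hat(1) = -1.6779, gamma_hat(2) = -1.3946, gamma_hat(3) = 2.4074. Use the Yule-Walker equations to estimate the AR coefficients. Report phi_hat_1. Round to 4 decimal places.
\hat\phi_{1} = -0.3120

The Yule-Walker equations for an AR(p) process read, in matrix form,
  Gamma_p phi = r_p,   with   (Gamma_p)_{ij} = gamma(|i - j|),
                       (r_p)_i = gamma(i),   i,j = 1..p.
Substitute the sample gammas (Toeplitz matrix and right-hand side of size 3):
  Gamma_p = [[5.5533, -1.6779, -1.3946], [-1.6779, 5.5533, -1.6779], [-1.3946, -1.6779, 5.5533]]
  r_p     = [-1.6779, -1.3946, 2.4074]
Written out (R1..R3):
  (R1) 5.5533 phi_1 - 1.6779 phi_2 - 1.3946 phi_3 = -1.6779
  (R2) -1.6779 phi_1 + 5.5533 phi_2 - 1.6779 phi_3 = -1.3946
  (R3) -1.3946 phi_1 - 1.6779 phi_2 + 5.5533 phi_3 = 2.4074
Gaussian elimination:
  R2 <- R2 - (-1.6779/5.5533) R1 = R2 - (-0.302145) R1:  5.046331 phi_2 - 2.099271 phi_3 = -1.901569
  R3 <- R3 - (-1.3946/5.5533) R1 = R3 - (-0.25113) R1:  -2.099271 phi_2 + 5.203074 phi_3 = 1.986029
  R3 <- R3 - (-2.099271/5.046331) R2 = R3 - (-0.415999) R2:  4.329779 phi_3 = 1.194978
Back-substitution:
  phi_hat_3 = 1.194978 / 4.329779 = 0.27599
  phi_hat_2 = (-1.901569 - (-2.099271)(0.27599)) / 5.046331 = -0.26201
  phi_hat_1 = (-1.6779 - (-1.6779)(-0.26201) - (-1.3946)(0.27599)) / 5.5533 = -0.312
So phi_hat = [-0.3120, -0.2620, 0.2760].
Therefore phi_hat_1 = -0.3120.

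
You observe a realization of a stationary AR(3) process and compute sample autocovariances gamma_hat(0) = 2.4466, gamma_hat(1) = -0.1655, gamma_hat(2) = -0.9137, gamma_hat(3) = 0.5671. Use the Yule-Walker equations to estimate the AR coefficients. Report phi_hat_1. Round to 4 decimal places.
\hat\phi_{1} = -0.0170

The Yule-Walker equations for an AR(p) process read, in matrix form,
  Gamma_p phi = r_p,   with   (Gamma_p)_{ij} = gamma(|i - j|),
                       (r_p)_i = gamma(i),   i,j = 1..p.
Substitute the sample gammas (Toeplitz matrix and right-hand side of size 3):
  Gamma_p = [[2.4466, -0.1655, -0.9137], [-0.1655, 2.4466, -0.1655], [-0.9137, -0.1655, 2.4466]]
  r_p     = [-0.1655, -0.9137, 0.5671]
Written out (R1..R3):
  (R1) 2.4466 phi_1 - 0.1655 phi_2 - 0.9137 phi_3 = -0.1655
  (R2) -0.1655 phi_1 + 2.4466 phi_2 - 0.1655 phi_3 = -0.9137
  (R3) -0.9137 phi_1 - 0.1655 phi_2 + 2.4466 phi_3 = 0.5671
Gaussian elimination:
  R2 <- R2 - (-0.1655/2.4466) R1 = R2 - (-0.067645) R1:  2.435405 phi_2 - 0.227307 phi_3 = -0.924895
  R3 <- R3 - (-0.9137/2.4466) R1 = R3 - (-0.373457) R1:  -0.227307 phi_2 + 2.105372 phi_3 = 0.505293
  R3 <- R3 - (-0.227307/2.435405) R2 = R3 - (-0.093334) R2:  2.084157 phi_3 = 0.418968
Back-substitution:
  phi_hat_3 = 0.418968 / 2.084157 = 0.201025
  phi_hat_2 = (-0.924895 - (-0.227307)(0.201025)) / 2.435405 = -0.361008
  phi_hat_1 = (-0.1655 - (-0.1655)(-0.361008) - (-0.9137)(0.201025)) / 2.4466 = -0.016991
So phi_hat = [-0.0170, -0.3610, 0.2010].
Therefore phi_hat_1 = -0.0170.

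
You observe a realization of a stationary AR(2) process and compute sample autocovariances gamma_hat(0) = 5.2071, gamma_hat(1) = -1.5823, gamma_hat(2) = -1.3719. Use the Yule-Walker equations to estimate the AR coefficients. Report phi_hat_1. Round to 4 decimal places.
\hat\phi_{1} = -0.4230

The Yule-Walker equations for an AR(p) process read, in matrix form,
  Gamma_p phi = r_p,   with   (Gamma_p)_{ij} = gamma(|i - j|),
                       (r_p)_i = gamma(i),   i,j = 1..p.
Substitute the sample gammas (Toeplitz matrix and right-hand side of size 2):
  Gamma_p = [[5.2071, -1.5823], [-1.5823, 5.2071]]
  r_p     = [-1.5823, -1.3719]
Written out:
  5.2071 phi_1 - 1.5823 phi_2 = -1.5823
  -1.5823 phi_1 + 5.2071 phi_2 = -1.3719
Solve by Cramer's rule:
  det = gamma(0)^2 - gamma(1)^2 = (5.2071)^2 - (-1.5823)^2 = 27.11389041 - 2.50367329 = 24.61021712
  phi_hat_1 = [gamma(1) gamma(0) - gamma(1) gamma(2)] / det = [(-1.5823)(5.2071) - (-1.5823)(-1.3719)] / 24.61021712 = -10.4099517 / 24.61021712 = -0.423
  phi_hat_2 = [gamma(0) gamma(2) - gamma(1)^2] / det = [(5.2071)(-1.3719) - (-1.5823)^2] / 24.61021712 = -9.64729378 / 24.61021712 = -0.392
So phi_hat = [-0.4230, -0.3920].
Therefore phi_hat_1 = -0.4230.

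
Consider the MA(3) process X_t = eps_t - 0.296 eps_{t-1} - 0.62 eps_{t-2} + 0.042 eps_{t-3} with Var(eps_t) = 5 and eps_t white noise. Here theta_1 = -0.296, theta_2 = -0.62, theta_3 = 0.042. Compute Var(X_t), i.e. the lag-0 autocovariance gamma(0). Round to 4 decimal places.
\gamma(0) = 7.3689

For an MA(q) process X_t = eps_t + sum_i theta_i eps_{t-i} with
Var(eps_t) = sigma^2, the variance is
  gamma(0) = sigma^2 * (1 + sum_i theta_i^2).
  sum_i theta_i^2 = (-0.296)^2 + (-0.62)^2 + (0.042)^2 = 0.087616 + 0.3844 + 0.001764 = 0.47378.
  gamma(0) = 5 * (1 + 0.47378) = 5 * 1.47378 = 7.3689.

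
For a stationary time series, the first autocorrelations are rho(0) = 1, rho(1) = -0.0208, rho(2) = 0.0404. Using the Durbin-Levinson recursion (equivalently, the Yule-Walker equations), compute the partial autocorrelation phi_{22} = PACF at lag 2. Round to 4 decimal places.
\phi_{22} = 0.0400

The PACF at lag k is phi_{kk}, the last component of the solution
to the Yule-Walker system G_k phi = r_k where
  (G_k)_{ij} = rho(|i - j|), (r_k)_i = rho(i), i,j = 1..k.
Equivalently, Durbin-Levinson gives phi_{kk} iteratively:
  phi_{11} = rho(1)
  phi_{kk} = [rho(k) - sum_{j=1..k-1} phi_{k-1,j} rho(k-j)]
            / [1 - sum_{j=1..k-1} phi_{k-1,j} rho(j)],
  phi_{k,j} = phi_{k-1,j} - phi_{kk} phi_{k-1,k-j},  j = 1..k-1.
Step k = 1:
  phi_11 = rho(1) = -0.0208.
Step k = 2:
  phi_22 = [rho(2) - phi_11 rho(1)] / [1 - phi_11 rho(1)] = [0.0404 - (-0.0208)(-0.0208)] / [1 - (-0.0208)(-0.0208)]
         = 0.03996736 / 0.99956736 = 0.04.
Therefore phi_{22} = 0.0400.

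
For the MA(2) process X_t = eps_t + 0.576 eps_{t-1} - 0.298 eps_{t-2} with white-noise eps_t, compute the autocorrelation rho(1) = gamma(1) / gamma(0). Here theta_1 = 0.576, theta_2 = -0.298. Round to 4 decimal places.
\rho(1) = 0.2846

For an MA(q) process with theta_0 = 1, the autocovariance is
  gamma(k) = sigma^2 * sum_{i=0..q-k} theta_i * theta_{i+k},
and rho(k) = gamma(k) / gamma(0). Sigma^2 cancels.
  numerator   = (1)*(0.576) + (0.576)*(-0.298) = 0.404352.
  denominator = (1)^2 + (0.576)^2 + (-0.298)^2 = 1.42058.
  rho(1) = 0.404352 / 1.42058 = 0.2846.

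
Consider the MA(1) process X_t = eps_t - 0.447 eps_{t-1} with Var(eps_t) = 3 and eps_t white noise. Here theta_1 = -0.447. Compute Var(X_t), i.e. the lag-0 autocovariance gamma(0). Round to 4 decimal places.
\gamma(0) = 3.5994

For an MA(q) process X_t = eps_t + sum_i theta_i eps_{t-i} with
Var(eps_t) = sigma^2, the variance is
  gamma(0) = sigma^2 * (1 + sum_i theta_i^2).
  sum_i theta_i^2 = (-0.447)^2 = 0.199809.
  gamma(0) = 3 * (1 + 0.199809) = 3 * 1.199809 = 3.599427, which rounds to 3.5994.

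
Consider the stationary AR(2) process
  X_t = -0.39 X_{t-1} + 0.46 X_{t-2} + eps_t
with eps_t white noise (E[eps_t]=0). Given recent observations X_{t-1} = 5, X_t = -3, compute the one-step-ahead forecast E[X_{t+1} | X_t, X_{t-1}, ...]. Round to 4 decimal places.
E[X_{t+1} \mid \mathcal F_t] = 3.4700

For an AR(p) model X_t = c + sum_i phi_i X_{t-i} + eps_t, the
one-step-ahead conditional mean is
  E[X_{t+1} | X_t, ...] = c + sum_i phi_i X_{t+1-i}.
Substitute known values:
  E[X_{t+1} | ...] = (-0.39) * (-3) + (0.46) * (5)
                   = 3.4700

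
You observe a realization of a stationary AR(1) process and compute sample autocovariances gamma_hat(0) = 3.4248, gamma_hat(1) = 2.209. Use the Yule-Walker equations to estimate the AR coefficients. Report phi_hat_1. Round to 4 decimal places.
\hat\phi_{1} = 0.6450

The Yule-Walker equations for an AR(p) process read, in matrix form,
  Gamma_p phi = r_p,   with   (Gamma_p)_{ij} = gamma(|i - j|),
                       (r_p)_i = gamma(i),   i,j = 1..p.
Substitute the sample gammas (Toeplitz matrix and right-hand side of size 1):
  Gamma_p = [[3.4248]]
  r_p     = [2.209]
With p = 1 this is the single equation gamma(0) phi_1 = gamma(1):
  phi_hat_1 = gamma(1) / gamma(0) = 2.209 / 3.4248 = 0.6450.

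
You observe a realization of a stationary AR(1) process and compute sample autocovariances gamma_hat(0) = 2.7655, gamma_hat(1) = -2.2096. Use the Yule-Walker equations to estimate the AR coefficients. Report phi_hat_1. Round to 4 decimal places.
\hat\phi_{1} = -0.7990

The Yule-Walker equations for an AR(p) process read, in matrix form,
  Gamma_p phi = r_p,   with   (Gamma_p)_{ij} = gamma(|i - j|),
                       (r_p)_i = gamma(i),   i,j = 1..p.
Substitute the sample gammas (Toeplitz matrix and right-hand side of size 1):
  Gamma_p = [[2.7655]]
  r_p     = [-2.2096]
With p = 1 this is the single equation gamma(0) phi_1 = gamma(1):
  phi_hat_1 = gamma(1) / gamma(0) = -2.2096 / 2.7655 = -0.7990.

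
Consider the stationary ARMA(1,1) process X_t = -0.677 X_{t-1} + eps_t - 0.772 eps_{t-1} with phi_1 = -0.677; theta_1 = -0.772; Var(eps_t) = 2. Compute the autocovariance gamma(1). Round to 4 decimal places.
\gamma(1) = -8.1463

Multiply the model equation by X_{t-k} and take expectations. With theta_0 = psi_0 = 1 and psi_j the MA(infinity) weights, this gives
  gamma(k) - sum_i phi_i gamma(k-i) = c_k,
  c_k = sigma^2 * sum_{j=k..q} theta_j psi_{j-k}   (c_k = 0 for k > q),
using gamma(-m) = gamma(m).
psi-weights needed (psi_j = theta_j + sum_i phi_i psi_{j-i}):
  psi_1 = theta_1 + phi_1 = -0.772 + (-0.677) = -1.449
Right-hand sides:
  c_0 = sigma^2 (1 + theta_1 psi_1) = 2 * (1 + (-0.772)(-1.449)) = 2 * 2.118628 = 4.237256
  c_1 = sigma^2 theta_1 = 2 * (-0.772) = -1.544
  c_2 = 0
Equations for k = 0 and k = 1 (AR order 1):
  gamma(0) = phi_1 gamma(1) + c_0
  gamma(1) = phi_1 gamma(0) + c_1
Substituting the second into the first: gamma(0) (1 - phi_1^2) = c_0 + phi_1 c_1, so
  gamma(0) = (c_0 + phi_1 c_1) / (1 - phi_1^2) = (4.237256 + (-0.677)(-1.544)) / (1 - (-0.677)^2) = 5.282544 / 0.541671 = 9.752311.
  gamma(1) = phi_1 gamma(0) + c_1 = (-0.677)(9.752311) + (-1.544) = -8.146314.
Therefore gamma(1) = -8.1463 (to 4 decimal places).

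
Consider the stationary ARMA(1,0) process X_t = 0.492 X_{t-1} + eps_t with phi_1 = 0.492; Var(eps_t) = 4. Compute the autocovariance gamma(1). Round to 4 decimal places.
\gamma(1) = 2.5965

Multiply the model equation by X_{t-k} and take expectations. With theta_0 = psi_0 = 1 and psi_j the MA(infinity) weights, this gives
  gamma(k) - sum_i phi_i gamma(k-i) = c_k,
  c_k = sigma^2 * sum_{j=k..q} theta_j psi_{j-k}   (c_k = 0 for k > q),
using gamma(-m) = gamma(m).
Pure AR (q = 0): c_0 = sigma^2 = 4, c_k = 0 for k >= 1.
Equations for k = 0 and k = 1 (AR order 1):
  gamma(0) = phi_1 gamma(1) + c_0
  gamma(1) = phi_1 gamma(0) + c_1
Substituting the second into the first: gamma(0) (1 - phi_1^2) = c_0 + phi_1 c_1, so
  gamma(0) = c_0 / (1 - phi_1^2) = 4 / (1 - (0.492)^2) = 4 / 0.757936 = 5.27749.
  gamma(1) = phi_1 gamma(0) = (0.492)(5.27749) = 2.596525.
Therefore gamma(1) = 2.5965 (to 4 decimal places).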